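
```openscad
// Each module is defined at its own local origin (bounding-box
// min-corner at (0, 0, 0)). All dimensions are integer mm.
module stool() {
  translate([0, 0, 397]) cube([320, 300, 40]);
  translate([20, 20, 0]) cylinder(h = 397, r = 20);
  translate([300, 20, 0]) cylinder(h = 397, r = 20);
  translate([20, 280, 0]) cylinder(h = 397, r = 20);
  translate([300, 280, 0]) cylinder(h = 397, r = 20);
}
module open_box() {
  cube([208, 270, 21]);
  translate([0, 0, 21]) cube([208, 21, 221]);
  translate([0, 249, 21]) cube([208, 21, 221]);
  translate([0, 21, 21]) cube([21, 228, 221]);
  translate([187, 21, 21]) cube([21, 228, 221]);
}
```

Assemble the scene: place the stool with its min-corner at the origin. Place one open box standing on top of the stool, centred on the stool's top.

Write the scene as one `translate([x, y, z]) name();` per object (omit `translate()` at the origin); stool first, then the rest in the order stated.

stool();
translate([56, 15, 437]) open_box();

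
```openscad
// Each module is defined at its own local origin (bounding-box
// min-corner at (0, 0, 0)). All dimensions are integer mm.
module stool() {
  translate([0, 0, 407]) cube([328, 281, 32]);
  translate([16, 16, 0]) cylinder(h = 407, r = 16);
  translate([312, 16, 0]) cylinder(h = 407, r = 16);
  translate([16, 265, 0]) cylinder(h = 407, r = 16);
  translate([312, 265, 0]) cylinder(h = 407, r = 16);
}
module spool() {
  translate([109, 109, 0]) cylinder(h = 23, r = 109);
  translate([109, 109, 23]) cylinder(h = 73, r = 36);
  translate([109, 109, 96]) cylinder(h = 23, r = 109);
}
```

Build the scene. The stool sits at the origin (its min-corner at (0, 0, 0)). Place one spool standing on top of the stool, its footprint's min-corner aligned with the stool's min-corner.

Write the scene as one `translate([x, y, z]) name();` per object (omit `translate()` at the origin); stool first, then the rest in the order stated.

stool();
translate([0, 0, 439]) spool();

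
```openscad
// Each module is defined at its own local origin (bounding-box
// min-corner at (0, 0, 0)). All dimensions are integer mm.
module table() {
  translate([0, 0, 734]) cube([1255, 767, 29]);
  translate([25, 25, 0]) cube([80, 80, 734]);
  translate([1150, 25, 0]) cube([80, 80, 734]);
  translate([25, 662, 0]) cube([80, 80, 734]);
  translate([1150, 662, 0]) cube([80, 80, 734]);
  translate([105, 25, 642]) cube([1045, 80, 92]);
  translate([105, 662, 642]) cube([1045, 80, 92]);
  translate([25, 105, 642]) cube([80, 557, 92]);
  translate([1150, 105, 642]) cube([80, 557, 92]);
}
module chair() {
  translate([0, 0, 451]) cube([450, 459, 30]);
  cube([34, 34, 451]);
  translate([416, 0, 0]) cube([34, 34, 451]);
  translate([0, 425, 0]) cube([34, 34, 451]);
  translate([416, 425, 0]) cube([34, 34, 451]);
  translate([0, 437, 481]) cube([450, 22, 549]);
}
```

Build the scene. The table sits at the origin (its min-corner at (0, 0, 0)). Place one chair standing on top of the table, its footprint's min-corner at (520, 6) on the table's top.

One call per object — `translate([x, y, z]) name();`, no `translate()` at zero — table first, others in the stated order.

table();
translate([520, 6, 763]) chair();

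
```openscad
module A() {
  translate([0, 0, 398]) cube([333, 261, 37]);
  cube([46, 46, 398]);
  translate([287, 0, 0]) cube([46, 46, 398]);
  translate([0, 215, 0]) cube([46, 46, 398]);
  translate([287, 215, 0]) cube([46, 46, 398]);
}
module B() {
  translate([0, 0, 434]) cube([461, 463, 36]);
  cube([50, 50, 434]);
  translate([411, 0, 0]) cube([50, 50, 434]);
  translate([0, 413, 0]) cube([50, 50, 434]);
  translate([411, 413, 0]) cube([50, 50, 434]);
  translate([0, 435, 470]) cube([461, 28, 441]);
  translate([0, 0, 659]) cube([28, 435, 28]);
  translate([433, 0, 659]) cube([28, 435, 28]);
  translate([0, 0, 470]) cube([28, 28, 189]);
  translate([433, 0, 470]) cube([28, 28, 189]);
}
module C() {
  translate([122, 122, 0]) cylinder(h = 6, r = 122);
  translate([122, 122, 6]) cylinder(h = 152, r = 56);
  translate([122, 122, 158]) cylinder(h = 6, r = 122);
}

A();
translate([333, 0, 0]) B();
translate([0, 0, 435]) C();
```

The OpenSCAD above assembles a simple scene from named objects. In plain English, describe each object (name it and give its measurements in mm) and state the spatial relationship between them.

A is a simple wooden stool: a rectangular seat 333 mm (x) by 261 mm (y), 37 mm thick, top face at z = 435 mm, on four square legs, each 46×46 mm in cross-section. The legs rest on z = 0, each flush with a corner of the seat.

B is a chair: 461×463 mm seat, 36 mm thick, top at z = 470 mm, on four 50 mm square corner legs flush with the seat edges. A 28 mm thick backrest slab spans the full seat width, extending 441 mm above the seat top, its back face flush with the seat's +y edge. Two armrests of 28×28 mm section run along each side from the seat's front edge to the front of the backrest, top faces 217 mm above the seat top and outer faces flush with the seat's x-edges; a 28×28 mm post under the front of each armrest stands on the seat at the front corner.

C is a spool: two coaxial disc flanges of radius 122 mm and thickness 6 mm, joined by a core cylinder of radius 56 mm and height 152 mm. The lower flange rests on z = 0 and the three cylinders share a vertical axis.

The chair is against the stool's +x side, with their −y faces flush. The spool is on top of the stool.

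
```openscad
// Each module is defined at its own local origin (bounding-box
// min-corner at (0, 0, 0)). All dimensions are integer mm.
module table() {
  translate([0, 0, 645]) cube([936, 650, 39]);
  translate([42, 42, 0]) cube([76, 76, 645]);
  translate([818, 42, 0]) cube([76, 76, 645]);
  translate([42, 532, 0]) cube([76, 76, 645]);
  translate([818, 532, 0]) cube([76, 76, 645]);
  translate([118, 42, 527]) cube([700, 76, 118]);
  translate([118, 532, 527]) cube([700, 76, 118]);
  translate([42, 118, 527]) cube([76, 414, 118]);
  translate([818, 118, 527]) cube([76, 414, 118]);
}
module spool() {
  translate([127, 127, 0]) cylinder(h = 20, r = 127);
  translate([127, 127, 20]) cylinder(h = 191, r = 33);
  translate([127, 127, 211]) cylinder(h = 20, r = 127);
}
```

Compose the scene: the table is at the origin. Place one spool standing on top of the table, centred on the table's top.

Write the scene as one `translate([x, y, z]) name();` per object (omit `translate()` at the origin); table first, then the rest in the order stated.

table();
translate([341, 198, 684]) spool();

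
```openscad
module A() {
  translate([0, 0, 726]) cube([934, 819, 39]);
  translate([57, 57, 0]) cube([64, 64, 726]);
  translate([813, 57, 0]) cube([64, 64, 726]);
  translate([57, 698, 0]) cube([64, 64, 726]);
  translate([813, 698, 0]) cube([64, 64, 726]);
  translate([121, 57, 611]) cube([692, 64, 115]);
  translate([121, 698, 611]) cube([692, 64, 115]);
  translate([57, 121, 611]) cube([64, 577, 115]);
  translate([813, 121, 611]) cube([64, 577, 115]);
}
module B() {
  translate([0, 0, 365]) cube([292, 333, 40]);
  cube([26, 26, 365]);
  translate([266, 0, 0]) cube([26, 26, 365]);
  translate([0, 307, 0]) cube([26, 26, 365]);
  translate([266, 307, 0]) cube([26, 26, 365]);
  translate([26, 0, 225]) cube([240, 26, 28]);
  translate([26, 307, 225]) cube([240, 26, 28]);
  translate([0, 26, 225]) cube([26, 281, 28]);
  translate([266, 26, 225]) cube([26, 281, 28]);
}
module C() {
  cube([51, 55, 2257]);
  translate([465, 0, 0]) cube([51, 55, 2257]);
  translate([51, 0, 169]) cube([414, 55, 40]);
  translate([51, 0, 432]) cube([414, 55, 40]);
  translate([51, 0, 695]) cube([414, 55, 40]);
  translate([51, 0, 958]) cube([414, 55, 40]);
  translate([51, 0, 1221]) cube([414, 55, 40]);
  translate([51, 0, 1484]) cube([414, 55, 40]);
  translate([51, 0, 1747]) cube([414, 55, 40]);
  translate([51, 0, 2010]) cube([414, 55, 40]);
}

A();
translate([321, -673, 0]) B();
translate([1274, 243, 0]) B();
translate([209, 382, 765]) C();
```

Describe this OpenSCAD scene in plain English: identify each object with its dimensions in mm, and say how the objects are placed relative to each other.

A is a rectangular dining table. The top is 934×819×39 mm with its upper surface at z = 765 mm. It stands on four 64×64 mm square legs, each inset 57 mm from the nearest pair of top edges, running from the floor to the underside of the top. Four apron rails, 64 mm thick and 115 mm tall, run between adjacent legs with their top edges flush with the underside of the top and their outer faces flush with the legs' outer faces.

B is a simple wooden stool: a rectangular seat 292 mm (x) by 333 mm (y), 40 mm thick, top face at z = 405 mm, on four square legs, each 26×26 mm in cross-section. The legs rest on z = 0, each flush with a corner of the seat. Four stretchers, 26 mm wide and 28 mm tall, connect adjacent legs with their undersides at z = 225 mm, each running between the inner faces of the legs it joins and aligned with the legs' outer faces on the other axis.

C is a straight ladder. Two 51×55 mm vertical rails, 2257 mm tall, stand 516 mm apart (outside-to-outside) with their front faces coplanar on the −y side. 8 rungs, each 55 mm deep and 40 mm tall, span between the inner faces of the rails, front faces flush with the rails. The lowest rung's underside is at z = 169 mm and rungs are spaced 263 mm apart (underside to underside).

Two stools sit around the table at the −y, +x sides. The ladder is on top of the table, centred.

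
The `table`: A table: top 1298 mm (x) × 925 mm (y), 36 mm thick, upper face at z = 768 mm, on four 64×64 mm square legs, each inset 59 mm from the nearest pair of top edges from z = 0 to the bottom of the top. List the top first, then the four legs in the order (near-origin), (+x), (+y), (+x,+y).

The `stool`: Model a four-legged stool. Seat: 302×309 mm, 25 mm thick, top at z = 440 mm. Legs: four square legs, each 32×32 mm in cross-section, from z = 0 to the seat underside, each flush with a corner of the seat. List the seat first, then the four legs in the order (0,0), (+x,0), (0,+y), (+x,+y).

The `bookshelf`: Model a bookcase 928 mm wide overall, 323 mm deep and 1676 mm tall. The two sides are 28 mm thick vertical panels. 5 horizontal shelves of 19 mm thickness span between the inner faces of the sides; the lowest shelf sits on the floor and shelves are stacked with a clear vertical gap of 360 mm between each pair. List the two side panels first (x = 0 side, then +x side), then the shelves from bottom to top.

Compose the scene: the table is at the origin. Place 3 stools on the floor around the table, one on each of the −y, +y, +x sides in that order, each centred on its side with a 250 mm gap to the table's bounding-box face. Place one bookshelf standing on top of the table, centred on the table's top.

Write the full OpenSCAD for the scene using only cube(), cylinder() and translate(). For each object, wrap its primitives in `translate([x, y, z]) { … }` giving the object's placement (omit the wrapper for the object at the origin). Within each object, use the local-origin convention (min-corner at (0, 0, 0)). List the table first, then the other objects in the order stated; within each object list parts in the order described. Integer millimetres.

translate([0, 0, 732]) cube([1298, 925, 36]);
translate([59, 59, 0]) cube([64, 64, 732]);
translate([1175, 59, 0]) cube([64, 64, 732]);
translate([59, 802, 0]) cube([64, 64, 732]);
translate([1175, 802, 0]) cube([64, 64, 732]);
translate([498, -559, 0]) {
  translate([0, 0, 415]) cube([302, 309, 25]);
  cube([32, 32, 415]);
  translate([270, 0, 0]) cube([32, 32, 415]);
  translate([0, 277, 0]) cube([32, 32, 415]);
  translate([270, 277, 0]) cube([32, 32, 415]);
}
translate([498, 1175, 0]) {
  translate([0, 0, 415]) cube([302, 309, 25]);
  cube([32, 32, 415]);
  translate([270, 0, 0]) cube([32, 32, 415]);
  translate([0, 277, 0]) cube([32, 32, 415]);
  translate([270, 277, 0]) cube([32, 32, 415]);
}
translate([1548, 308, 0]) {
  translate([0, 0, 415]) cube([302, 309, 25]);
  cube([32, 32, 415]);
  translate([270, 0, 0]) cube([32, 32, 415]);
  translate([0, 277, 0]) cube([32, 32, 415]);
  translate([270, 277, 0]) cube([32, 32, 415]);
}
translate([185, 301, 768]) {
  cube([28, 323, 1676]);
  translate([900, 0, 0]) cube([28, 323, 1676]);
  translate([28, 0, 0]) cube([872, 323, 19]);
  translate([28, 0, 379]) cube([872, 323, 19]);
  translate([28, 0, 758]) cube([872, 323, 19]);
  translate([28, 0, 1137]) cube([872, 323, 19]);
  translate([28, 0, 1516]) cube([872, 323, 19]);
}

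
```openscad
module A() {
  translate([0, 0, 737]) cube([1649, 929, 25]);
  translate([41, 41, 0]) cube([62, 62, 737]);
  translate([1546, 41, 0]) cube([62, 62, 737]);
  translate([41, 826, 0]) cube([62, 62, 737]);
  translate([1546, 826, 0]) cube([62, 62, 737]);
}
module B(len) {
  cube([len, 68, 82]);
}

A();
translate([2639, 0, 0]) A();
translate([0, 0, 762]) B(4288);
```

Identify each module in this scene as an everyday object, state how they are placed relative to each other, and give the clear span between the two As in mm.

A is a table. B is a beam. A beam spans the tops of two tables. The clear span between the two tables is 990 mm.

Second table starts at x = 2639; first ends at x = 1649; clear span = 2639 − 1649 = 990 mm.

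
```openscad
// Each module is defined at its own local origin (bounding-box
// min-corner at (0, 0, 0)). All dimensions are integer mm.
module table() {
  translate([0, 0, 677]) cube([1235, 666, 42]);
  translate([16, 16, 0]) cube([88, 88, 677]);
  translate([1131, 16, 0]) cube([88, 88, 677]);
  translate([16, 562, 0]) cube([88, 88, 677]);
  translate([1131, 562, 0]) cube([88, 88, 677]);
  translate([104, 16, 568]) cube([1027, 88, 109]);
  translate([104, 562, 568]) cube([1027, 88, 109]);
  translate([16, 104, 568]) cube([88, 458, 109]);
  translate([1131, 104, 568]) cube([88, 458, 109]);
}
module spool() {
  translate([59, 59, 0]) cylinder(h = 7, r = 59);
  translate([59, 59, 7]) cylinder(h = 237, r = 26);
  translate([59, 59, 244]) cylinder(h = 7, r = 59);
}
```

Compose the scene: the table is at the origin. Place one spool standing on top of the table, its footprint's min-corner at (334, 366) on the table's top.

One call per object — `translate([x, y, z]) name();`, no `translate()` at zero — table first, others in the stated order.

table();
translate([334, 366, 719]) spool();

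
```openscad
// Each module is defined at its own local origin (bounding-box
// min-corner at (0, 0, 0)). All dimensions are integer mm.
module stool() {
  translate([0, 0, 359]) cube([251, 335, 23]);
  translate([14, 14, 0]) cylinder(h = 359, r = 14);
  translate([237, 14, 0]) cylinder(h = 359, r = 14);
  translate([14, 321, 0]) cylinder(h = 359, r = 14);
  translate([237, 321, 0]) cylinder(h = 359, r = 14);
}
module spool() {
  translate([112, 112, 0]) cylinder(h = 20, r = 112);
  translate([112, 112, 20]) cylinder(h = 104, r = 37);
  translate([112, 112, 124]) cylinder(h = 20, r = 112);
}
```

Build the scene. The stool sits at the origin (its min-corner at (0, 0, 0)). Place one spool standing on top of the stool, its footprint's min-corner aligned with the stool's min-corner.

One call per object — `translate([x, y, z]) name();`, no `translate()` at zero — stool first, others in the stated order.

stool();
translate([0, 0, 382]) spool();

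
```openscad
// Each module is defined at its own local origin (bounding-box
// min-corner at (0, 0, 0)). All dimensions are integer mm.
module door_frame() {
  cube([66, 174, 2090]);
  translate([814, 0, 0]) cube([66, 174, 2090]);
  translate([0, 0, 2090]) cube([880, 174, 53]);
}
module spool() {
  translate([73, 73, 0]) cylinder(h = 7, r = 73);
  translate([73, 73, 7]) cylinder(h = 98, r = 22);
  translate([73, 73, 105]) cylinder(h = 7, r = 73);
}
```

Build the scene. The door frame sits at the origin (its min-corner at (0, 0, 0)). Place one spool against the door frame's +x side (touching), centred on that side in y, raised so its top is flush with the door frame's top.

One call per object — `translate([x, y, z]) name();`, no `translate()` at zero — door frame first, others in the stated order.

door_frame();
translate([880, 14, 2031]) spool();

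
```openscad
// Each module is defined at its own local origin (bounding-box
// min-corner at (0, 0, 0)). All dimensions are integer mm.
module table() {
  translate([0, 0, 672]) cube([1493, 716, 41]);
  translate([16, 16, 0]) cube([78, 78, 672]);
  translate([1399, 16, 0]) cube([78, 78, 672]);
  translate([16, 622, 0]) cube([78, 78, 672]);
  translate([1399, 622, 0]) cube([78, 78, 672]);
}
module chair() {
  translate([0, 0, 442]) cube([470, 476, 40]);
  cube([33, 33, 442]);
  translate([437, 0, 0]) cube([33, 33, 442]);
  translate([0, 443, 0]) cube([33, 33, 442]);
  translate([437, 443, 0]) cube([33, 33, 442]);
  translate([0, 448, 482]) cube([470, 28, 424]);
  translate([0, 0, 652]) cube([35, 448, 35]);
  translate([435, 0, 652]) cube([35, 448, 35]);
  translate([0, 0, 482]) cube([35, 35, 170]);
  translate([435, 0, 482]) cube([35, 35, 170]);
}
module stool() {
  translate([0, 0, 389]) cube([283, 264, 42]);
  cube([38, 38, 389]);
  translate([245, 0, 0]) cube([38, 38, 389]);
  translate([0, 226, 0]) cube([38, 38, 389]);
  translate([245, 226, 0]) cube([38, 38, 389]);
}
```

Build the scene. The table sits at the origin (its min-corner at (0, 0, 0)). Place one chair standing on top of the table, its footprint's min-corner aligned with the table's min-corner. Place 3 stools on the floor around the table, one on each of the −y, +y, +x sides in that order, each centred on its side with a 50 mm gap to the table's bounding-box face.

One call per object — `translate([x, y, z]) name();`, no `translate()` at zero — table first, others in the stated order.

table();
translate([0, 0, 713]) chair();
translate([605, -314, 0]) stool();
translate([605, 766, 0]) stool();
translate([1543, 226, 0]) stool();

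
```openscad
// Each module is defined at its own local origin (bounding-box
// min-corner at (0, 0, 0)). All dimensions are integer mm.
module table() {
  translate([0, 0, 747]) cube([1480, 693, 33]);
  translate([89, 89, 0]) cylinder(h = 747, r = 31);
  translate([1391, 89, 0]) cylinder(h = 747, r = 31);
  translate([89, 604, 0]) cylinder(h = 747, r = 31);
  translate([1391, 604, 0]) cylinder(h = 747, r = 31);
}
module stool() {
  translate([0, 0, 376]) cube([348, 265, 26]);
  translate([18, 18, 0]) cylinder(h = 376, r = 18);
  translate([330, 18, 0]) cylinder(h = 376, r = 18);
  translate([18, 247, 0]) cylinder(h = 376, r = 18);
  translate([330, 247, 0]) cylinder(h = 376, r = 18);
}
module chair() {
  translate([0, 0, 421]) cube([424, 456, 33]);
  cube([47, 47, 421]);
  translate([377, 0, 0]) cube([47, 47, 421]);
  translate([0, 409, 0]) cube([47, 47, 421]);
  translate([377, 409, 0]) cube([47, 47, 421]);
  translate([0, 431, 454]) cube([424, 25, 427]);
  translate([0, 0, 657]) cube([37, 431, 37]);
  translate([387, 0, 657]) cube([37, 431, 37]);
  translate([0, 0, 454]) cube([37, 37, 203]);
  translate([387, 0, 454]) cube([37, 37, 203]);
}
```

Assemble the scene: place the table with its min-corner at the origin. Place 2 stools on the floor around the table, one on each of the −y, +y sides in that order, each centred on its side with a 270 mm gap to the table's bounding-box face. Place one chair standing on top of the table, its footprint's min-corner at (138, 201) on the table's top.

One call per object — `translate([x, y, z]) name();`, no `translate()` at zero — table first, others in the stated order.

table();
translate([566, -535, 0]) stool();
translate([566, 963, 0]) stool();
translate([138, 201, 780]) chair();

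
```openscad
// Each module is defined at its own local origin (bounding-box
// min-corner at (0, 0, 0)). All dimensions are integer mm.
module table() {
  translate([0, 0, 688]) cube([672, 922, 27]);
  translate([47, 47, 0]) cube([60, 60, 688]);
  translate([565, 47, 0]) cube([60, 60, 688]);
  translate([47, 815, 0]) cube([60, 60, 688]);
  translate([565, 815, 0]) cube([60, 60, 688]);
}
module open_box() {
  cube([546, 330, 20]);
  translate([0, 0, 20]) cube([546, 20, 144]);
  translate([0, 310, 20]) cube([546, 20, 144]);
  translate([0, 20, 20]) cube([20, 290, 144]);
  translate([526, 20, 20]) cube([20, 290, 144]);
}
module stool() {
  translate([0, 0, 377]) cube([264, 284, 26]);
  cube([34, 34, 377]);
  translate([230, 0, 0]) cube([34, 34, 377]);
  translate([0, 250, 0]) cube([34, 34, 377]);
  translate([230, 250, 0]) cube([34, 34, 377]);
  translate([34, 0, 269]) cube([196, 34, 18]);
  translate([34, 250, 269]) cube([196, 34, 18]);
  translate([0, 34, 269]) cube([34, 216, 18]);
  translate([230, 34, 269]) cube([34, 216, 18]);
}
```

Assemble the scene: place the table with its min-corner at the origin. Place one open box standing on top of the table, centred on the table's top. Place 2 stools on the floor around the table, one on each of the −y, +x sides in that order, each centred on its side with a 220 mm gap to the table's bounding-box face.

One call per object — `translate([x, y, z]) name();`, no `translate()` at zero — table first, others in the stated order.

table();
translate([63, 296, 715]) open_box();
translate([204, -504, 0]) stool();
translate([892, 319, 0]) stool();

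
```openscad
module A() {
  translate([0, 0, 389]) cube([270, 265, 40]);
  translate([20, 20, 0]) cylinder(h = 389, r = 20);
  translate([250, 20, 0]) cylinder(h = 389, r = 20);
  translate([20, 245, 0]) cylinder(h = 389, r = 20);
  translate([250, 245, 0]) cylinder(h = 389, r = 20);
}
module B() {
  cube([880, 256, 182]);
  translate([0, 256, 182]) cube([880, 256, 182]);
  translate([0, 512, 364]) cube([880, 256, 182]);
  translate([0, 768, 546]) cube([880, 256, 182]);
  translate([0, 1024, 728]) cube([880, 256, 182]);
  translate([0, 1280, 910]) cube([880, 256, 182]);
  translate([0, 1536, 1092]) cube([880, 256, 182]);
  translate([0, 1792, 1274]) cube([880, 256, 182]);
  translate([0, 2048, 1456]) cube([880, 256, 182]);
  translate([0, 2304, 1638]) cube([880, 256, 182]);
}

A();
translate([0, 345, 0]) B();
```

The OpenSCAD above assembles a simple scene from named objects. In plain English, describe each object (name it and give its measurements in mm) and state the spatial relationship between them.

A is a four-legged stool. The seat is 270×265 mm, 40 mm thick, top at z = 429 mm. It stands on four round legs, each 40 mm in diameter, from z = 0 to the seat underside, each leg's axis is inset half a diameter from the nearest pair of seat edges (so the leg's bounding box is flush with the corner).

B is a straight staircase of 10 solid steps. Each step is 880 mm wide (x), 256 mm deep (y, the going) and 182 mm tall (the rise). The first step rests on the floor; each subsequent step sits one going further in +y and one rise higher in +z, directly behind and above the previous step with no overlap.

The staircase is on the floor beside the stool on its +y side.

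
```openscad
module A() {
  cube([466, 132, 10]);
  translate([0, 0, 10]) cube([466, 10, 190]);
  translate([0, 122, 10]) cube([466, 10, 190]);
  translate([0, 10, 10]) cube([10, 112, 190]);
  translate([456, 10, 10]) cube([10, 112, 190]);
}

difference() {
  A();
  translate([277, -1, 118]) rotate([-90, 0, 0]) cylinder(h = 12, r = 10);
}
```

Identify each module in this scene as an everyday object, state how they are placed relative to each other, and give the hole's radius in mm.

The subtracted cylinder has r = 10 mm.

A is an open box. The open box has a circular hole through its front wall. The hole's radius is 10 mm.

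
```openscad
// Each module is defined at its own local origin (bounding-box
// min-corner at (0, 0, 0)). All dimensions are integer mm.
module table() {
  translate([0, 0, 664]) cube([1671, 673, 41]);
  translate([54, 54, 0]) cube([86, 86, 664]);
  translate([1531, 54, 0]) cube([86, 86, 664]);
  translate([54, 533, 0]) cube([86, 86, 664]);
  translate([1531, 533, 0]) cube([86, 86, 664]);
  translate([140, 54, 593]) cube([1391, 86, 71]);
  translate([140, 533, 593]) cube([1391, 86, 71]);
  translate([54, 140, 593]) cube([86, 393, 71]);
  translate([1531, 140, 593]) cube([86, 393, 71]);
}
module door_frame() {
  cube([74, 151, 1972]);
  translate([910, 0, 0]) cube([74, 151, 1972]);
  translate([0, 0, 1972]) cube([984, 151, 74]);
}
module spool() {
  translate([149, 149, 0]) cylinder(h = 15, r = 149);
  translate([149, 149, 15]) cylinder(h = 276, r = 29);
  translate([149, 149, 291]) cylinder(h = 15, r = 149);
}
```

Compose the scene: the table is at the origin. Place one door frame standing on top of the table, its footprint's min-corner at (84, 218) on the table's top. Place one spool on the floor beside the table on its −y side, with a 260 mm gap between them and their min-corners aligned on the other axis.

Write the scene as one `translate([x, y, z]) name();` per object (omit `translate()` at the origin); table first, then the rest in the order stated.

table();
translate([84, 218, 705]) door_frame();
translate([0, -558, 0]) spool();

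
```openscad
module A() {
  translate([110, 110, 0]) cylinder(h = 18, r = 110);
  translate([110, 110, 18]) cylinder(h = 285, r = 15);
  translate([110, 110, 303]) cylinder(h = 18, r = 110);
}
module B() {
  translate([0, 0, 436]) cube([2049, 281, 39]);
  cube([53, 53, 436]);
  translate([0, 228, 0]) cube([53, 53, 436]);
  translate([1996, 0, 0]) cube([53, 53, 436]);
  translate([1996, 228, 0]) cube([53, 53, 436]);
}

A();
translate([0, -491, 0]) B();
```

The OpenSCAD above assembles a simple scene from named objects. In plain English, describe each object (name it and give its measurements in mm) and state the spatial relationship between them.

A is a spool: two coaxial disc flanges of radius 110 mm and thickness 18 mm, joined by a core cylinder of radius 15 mm and height 285 mm. The lower flange rests on z = 0 and the three cylinders share a vertical axis.

B is a bench: a 2049×281 mm seat slab, 39 mm thick, top at z = 475 mm, on four 53×53 mm square legs flush with the seat corners and standing on z = 0.

The bench is on the floor beside the spool on its −y side.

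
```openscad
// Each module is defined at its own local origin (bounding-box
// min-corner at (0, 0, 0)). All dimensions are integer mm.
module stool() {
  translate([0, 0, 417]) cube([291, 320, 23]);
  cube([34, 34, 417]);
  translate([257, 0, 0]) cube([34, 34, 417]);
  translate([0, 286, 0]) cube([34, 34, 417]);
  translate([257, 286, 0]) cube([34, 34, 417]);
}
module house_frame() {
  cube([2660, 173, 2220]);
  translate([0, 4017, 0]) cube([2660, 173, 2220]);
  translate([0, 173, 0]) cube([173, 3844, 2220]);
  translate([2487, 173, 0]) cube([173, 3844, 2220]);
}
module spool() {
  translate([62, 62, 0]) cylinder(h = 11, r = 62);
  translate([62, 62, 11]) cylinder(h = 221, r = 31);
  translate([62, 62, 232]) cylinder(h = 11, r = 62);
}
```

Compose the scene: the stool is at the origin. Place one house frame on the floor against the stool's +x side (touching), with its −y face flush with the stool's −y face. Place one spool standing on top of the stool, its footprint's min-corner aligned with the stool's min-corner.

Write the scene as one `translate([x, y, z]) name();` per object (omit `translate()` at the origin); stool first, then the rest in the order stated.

stool();
translate([291, 0, 0]) house_frame();
translate([0, 0, 440]) spool();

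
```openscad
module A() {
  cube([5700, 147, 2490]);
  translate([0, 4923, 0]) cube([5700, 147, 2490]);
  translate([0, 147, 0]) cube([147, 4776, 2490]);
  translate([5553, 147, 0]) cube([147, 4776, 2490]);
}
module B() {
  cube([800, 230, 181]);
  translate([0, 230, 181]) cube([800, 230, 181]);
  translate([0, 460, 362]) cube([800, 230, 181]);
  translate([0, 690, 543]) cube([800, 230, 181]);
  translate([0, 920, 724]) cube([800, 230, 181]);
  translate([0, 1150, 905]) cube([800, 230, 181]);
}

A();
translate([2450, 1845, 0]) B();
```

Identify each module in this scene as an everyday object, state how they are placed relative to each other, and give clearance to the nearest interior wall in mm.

Clearances: x = 2303, y = 1698; minimum 1698 mm.

A is a house frame. B is a staircase. The staircase sits inside the house frame, centred. The clearance to the nearest interior wall is 1698 mm.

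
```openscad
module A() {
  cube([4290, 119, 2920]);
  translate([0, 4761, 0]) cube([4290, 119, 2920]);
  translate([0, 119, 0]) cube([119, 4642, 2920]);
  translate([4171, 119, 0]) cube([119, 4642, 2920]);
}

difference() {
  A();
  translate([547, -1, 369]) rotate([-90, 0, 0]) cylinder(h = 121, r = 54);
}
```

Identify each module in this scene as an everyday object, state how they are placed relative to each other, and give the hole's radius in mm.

The subtracted cylinder has r = 54 mm.

A is a house frame. The house frame has a circular hole through its front wall. The hole's radius is 54 mm.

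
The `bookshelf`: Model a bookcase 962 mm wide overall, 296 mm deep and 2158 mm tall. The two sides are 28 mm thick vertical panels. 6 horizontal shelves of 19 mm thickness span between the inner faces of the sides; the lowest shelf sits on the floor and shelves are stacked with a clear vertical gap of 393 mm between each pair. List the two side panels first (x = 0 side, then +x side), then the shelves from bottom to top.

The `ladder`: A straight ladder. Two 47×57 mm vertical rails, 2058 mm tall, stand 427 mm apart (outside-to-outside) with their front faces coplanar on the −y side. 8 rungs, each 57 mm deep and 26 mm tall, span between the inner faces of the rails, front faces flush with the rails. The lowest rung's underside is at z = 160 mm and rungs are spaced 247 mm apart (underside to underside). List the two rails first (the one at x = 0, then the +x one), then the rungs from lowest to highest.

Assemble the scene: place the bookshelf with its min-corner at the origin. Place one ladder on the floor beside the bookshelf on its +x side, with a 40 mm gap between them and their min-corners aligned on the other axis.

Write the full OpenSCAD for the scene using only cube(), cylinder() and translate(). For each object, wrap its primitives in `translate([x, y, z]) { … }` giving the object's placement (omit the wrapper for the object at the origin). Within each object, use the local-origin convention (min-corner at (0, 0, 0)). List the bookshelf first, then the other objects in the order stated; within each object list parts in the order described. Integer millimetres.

cube([28, 296, 2158]);
translate([934, 0, 0]) cube([28, 296, 2158]);
translate([28, 0, 0]) cube([906, 296, 19]);
translate([28, 0, 412]) cube([906, 296, 19]);
translate([28, 0, 824]) cube([906, 296, 19]);
translate([28, 0, 1236]) cube([906, 296, 19]);
translate([28, 0, 1648]) cube([906, 296, 19]);
translate([28, 0, 2060]) cube([906, 296, 19]);
translate([1002, 0, 0]) {
  cube([47, 57, 2058]);
  translate([380, 0, 0]) cube([47, 57, 2058]);
  translate([47, 0, 160]) cube([333, 57, 26]);
  translate([47, 0, 407]) cube([333, 57, 26]);
  translate([47, 0, 654]) cube([333, 57, 26]);
  translate([47, 0, 901]) cube([333, 57, 26]);
  translate([47, 0, 1148]) cube([333, 57, 26]);
  translate([47, 0, 1395]) cube([333, 57, 26]);
  translate([47, 0, 1642]) cube([333, 57, 26]);
  translate([47, 0, 1889]) cube([333, 57, 26]);
}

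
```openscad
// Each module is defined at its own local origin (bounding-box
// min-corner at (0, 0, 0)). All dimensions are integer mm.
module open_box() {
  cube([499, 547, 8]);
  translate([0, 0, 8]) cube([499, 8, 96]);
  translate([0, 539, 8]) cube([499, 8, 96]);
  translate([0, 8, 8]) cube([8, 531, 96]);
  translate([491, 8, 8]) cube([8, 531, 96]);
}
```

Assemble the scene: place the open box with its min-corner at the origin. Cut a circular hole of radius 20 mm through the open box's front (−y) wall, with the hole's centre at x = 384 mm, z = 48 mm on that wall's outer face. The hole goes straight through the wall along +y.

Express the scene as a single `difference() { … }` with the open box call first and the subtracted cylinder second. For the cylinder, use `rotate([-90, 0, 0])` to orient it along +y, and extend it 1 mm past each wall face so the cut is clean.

difference() {
  open_box();
  translate([384, -1, 48]) rotate([-90, 0, 0]) cylinder(h = 10, r = 20);
}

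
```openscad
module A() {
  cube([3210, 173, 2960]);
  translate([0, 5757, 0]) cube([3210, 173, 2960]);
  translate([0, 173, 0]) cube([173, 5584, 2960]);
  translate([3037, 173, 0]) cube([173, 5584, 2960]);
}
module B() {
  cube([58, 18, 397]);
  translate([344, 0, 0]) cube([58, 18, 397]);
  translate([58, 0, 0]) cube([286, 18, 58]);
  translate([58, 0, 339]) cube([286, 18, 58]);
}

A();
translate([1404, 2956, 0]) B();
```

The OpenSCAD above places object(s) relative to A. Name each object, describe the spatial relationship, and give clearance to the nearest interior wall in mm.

A is a house frame. B is a picture frame. The picture frame sits inside the house frame, centred. The clearance to the nearest interior wall is 1231 mm.

Clearances: x = 1231, y = 2783; minimum 1231 mm.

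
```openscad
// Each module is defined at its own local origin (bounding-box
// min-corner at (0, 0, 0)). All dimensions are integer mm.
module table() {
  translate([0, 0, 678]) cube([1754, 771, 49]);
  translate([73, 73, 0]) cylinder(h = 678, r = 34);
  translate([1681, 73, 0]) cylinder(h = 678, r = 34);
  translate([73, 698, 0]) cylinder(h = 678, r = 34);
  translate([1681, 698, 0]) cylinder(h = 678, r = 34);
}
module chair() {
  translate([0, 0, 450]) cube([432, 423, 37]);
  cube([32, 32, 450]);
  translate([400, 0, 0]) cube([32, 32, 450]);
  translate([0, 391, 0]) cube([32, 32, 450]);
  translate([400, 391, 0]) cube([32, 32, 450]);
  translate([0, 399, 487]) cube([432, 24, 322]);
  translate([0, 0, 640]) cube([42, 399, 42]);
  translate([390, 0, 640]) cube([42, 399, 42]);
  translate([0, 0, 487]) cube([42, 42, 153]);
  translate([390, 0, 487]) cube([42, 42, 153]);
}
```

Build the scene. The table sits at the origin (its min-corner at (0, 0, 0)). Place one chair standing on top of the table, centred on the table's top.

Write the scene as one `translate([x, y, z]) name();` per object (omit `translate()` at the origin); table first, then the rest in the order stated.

table();
translate([661, 174, 727]) chair();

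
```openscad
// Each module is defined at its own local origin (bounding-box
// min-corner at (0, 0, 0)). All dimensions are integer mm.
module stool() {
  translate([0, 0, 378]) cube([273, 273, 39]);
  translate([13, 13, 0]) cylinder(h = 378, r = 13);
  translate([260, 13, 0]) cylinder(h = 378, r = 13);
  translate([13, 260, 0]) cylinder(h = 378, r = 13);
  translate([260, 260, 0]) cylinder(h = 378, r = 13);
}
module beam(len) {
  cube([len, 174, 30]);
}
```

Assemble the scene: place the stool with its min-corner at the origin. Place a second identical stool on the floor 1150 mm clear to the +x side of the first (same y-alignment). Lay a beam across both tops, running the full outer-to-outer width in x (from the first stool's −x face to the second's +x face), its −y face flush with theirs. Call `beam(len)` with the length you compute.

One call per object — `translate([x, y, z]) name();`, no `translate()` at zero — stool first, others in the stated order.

stool();
translate([1423, 0, 0]) stool();
translate([0, 0, 417]) beam(1696);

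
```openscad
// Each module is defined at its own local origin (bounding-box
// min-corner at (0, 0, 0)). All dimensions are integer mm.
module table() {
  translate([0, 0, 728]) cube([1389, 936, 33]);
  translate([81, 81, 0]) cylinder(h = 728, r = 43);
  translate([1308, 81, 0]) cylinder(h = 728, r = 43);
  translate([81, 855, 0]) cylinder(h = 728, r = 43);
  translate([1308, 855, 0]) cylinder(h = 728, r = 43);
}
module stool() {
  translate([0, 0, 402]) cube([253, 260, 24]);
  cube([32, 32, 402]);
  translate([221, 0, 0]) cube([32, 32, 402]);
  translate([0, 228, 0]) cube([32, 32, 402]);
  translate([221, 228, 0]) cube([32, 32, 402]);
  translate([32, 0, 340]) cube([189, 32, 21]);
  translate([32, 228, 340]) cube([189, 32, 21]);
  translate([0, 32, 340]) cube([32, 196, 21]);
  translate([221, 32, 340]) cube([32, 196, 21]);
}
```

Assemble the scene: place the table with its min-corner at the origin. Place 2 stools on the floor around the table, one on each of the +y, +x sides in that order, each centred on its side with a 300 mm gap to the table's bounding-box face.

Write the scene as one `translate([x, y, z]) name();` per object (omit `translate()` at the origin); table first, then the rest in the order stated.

table();
translate([568, 1236, 0]) stool();
translate([1689, 338, 0]) stool();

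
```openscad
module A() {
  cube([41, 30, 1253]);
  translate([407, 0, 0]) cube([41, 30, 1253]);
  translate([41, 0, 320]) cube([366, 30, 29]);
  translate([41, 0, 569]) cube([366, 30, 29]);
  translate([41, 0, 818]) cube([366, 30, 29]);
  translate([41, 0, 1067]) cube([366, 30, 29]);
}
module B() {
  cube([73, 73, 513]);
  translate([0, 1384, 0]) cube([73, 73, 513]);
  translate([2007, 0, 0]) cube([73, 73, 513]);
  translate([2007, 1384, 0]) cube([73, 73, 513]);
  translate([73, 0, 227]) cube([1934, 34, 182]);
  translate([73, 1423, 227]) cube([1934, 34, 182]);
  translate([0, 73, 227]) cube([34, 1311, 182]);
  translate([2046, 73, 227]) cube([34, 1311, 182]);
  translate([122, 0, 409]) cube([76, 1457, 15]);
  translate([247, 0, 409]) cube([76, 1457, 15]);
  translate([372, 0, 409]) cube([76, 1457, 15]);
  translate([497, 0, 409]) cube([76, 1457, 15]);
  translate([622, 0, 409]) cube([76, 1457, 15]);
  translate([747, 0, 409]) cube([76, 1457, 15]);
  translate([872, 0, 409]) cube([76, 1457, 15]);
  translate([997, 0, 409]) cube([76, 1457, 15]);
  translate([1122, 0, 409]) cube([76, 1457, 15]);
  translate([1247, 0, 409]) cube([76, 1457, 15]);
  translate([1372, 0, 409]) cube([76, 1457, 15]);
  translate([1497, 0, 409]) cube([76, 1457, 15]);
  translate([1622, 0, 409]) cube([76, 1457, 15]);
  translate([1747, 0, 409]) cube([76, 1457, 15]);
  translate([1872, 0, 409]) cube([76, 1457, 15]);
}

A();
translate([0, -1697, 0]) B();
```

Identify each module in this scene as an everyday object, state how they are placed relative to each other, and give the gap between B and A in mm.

The bed frame's nearest face is 240 mm from the ladder's −y face.

A is a ladder. B is a bed frame. The bed frame is on the floor beside the ladder on its −y side. The gap between the bed frame and the ladder is 240 mm.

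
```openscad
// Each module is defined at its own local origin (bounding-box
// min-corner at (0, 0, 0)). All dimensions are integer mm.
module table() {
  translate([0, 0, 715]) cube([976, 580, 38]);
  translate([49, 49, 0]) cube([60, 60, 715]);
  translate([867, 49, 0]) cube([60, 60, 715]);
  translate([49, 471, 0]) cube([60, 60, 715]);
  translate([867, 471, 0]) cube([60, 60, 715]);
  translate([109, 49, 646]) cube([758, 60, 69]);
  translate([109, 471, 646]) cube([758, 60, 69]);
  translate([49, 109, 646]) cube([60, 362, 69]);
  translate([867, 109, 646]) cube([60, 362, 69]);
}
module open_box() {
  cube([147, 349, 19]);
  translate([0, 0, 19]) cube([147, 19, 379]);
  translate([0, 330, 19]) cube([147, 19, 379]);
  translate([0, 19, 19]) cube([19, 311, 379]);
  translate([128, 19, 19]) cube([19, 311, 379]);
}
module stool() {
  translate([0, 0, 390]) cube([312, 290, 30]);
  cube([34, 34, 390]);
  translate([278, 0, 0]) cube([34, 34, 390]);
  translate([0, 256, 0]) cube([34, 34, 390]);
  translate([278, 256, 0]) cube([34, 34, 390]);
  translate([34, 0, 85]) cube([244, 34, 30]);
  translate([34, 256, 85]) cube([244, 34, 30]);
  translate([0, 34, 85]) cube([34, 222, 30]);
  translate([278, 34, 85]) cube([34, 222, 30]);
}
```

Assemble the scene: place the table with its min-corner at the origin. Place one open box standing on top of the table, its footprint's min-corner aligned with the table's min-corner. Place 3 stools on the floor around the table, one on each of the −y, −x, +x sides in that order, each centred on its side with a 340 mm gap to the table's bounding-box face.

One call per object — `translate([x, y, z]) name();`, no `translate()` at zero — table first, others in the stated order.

table();
translate([0, 0, 753]) open_box();
translate([332, -630, 0]) stool();
translate([-652, 145, 0]) stool();
translate([1316, 145, 0]) stool();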